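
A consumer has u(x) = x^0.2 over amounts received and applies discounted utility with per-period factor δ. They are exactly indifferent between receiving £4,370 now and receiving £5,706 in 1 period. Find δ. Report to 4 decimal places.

δ ≈ 0.9480

The payoff in 1 period is discounted by δ, so u(4370) = δ·u(5706) and δ = u(4370)/u(5706).
Since u(x) = x^0.2, δ = (4370/5706)^0.2 = 0.76586^0.2 = 0.94805.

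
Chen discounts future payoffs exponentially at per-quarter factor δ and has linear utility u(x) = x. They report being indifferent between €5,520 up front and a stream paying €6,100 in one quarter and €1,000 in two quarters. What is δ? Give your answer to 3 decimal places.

δ ≈ 0.800

Present value of the stream is 6100·δ + 1000·δ². Indifference gives 6100δ + 1000δ² = 5520.
That is, 1000δ² + 6100δ − 5520 = 0, a quadratic in δ.
The positive root is δ = [−6100 + √(6100² + 4·1000·5520)] / (2·1000) = (−6100 + 7700.000)/2000 ≈ 0.800.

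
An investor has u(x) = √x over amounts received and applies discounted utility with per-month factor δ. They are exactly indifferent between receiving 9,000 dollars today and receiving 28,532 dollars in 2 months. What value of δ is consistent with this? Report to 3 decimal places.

Equating discounted utilities: u(9000) = δ^2·u(28532) ⇒ δ^2 = u(9000)/u(28532).
Since u(x) = √x, δ^2 = √(9000/28532) = 0.56164.
So δ = 0.56164^(1/2) ≈ 0.749.

δ ≈ 0.749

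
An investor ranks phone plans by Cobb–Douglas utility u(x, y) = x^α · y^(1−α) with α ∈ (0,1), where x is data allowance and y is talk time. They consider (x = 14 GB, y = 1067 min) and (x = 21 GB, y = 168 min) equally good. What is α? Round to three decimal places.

Indifference: 14^α · 1067^(1−α) = 21^α · 168^(1−α).
Rearrange to (14/21)^α = (168/1067)^(1−α) and take logs: α·-0.405465 = (1−α)·-1.848642.
So α/(1−α) = (-1.848642)/(-0.405465) = 4.559313, and α = 4.559313/5.559313 ≈ 0.820.

α ≈ 0.820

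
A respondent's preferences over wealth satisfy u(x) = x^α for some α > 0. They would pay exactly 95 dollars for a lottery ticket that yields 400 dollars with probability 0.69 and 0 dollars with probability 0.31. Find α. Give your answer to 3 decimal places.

α ≈ 0.258

EU(lottery) = 0.69·400^α + 0.31·0 = 0.69·400^α.
Setting u(95) equal to that: 95^α = 0.69·400^α ⇒ (95/400)^α = 0.69.
Taking logs: α·ln(95/400) = ln(0.69), so α = -0.371064 / -1.437588 ≈ 0.258.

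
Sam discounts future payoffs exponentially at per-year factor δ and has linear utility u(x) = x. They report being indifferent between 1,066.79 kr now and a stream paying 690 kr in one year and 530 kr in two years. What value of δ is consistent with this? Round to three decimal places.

Equating present values: 1066.79 = 690δ + 530δ².
Rearranged: 530δ² + 690δ − 1066.79 = 0.
δ = (−690 + √(690² + 4·530·1066.79)) / (2·530) = (−690 + √2737694.80) / 1060 ≈ 0.910.

δ ≈ 0.910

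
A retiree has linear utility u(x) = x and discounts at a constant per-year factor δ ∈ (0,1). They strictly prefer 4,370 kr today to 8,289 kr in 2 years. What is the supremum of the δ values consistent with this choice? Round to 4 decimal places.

δ < 0.7261

The preference means 4370 > δ^2·8289.
So δ^2 < 4370/8289 = 0.52720; taking the square root of both positive sides preserves the inequality.
δ < (4370/8289)^(1/2) ≈ 0.7261.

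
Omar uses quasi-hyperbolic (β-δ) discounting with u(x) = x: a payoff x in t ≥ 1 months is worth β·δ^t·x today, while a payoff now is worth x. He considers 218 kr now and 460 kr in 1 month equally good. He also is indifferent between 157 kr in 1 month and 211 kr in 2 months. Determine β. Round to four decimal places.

Both payoffs in the second observation are in the future, so β drops out: δ^1·157 = δ^2·211 ⇒ δ = 157/211 = 0.74408.
Substituting δ into 218 = β·δ·460: β = 218/(342.275) ≈ 0.6369.

β ≈ 0.6369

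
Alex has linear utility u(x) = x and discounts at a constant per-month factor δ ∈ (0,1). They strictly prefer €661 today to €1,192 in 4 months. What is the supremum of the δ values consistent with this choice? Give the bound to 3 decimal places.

δ < 0.863

Under u(x) = x this choice says 661 > δ^4·1192.
Dividing by 1192: δ^4 < 0.55453. Both sides are positive, so the 4th root keeps the direction.
δ < (661/1192)^(1/4) ≈ 0.863.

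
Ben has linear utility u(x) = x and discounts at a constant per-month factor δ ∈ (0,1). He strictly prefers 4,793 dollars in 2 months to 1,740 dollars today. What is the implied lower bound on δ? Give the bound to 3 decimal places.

δ > 0.603

Comparing present values: 1740 < δ^2·4793.
Dividing by 4793: δ^2 > 0.36303. Both sides are positive, so the square root keeps the direction.
δ > (1740/4793)^(1/2) ≈ 0.603.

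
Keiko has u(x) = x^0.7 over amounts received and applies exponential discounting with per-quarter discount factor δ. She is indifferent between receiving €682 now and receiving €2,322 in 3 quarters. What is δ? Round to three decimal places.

Equating discounted utilities: u(682) = δ^3·u(2322) ⇒ δ^3 = u(682)/u(2322).
Since u(x) = x^0.7, δ^3 = (682/2322)^0.7 = 0.29371^0.7 = 0.42418.
Taking the cube root: δ = 0.42418^(1/3) ≈ 0.751.

δ ≈ 0.751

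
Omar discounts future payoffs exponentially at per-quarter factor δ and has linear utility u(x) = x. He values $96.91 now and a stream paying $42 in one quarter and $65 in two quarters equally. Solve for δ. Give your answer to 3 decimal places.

δ ≈ 0.940

The stream is worth 42δ + 65δ² today, so 42δ + 65δ² = 96.91.
So 65δ² + 42δ − 96.91 = 0.
δ = (−42 + √(42² + 4·65·96.91)) / (2·65) = (−42 + √26960.60) / 130 ≈ 0.940.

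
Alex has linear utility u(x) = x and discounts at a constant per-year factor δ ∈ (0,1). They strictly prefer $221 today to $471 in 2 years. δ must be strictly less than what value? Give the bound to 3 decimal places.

δ < 0.685

The preference means 221 > δ^2·471.
So δ^2 < 221/471 = 0.46921; taking the square root of both positive sides preserves the inequality.
δ < (221/471)^(1/2) ≈ 0.685.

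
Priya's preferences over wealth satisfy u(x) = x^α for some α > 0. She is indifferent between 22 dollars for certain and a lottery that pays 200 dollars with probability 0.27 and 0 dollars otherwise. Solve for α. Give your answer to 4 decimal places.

EU(lottery) = 0.27·200^α + 0.73·0 = 0.27·200^α.
Setting u(22) equal to that: 22^α = 0.27·200^α ⇒ (22/200)^α = 0.27.
α = ln(0.27) / ln(22/200) = -1.3093333/-2.2072749 ≈ 0.5932.

α ≈ 0.5932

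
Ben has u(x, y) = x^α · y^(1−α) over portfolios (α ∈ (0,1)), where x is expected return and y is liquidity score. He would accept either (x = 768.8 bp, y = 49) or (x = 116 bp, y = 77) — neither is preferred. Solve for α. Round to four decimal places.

α ≈ 0.1929

Set the two utilities equal: 768.8^α·49^(1−α) = 116^α·77^(1−α).
(768.8/116)^α = (77/49)^(1−α); take logs: α·ln(768.8/116) = (1−α)·ln(77/49), i.e. α·1.8912407 = (1−α)·0.4519851.
So α/(1−α) = (0.4519851)/(1.8912407) = 0.2389887, and α = 0.2389887/1.2389887 ≈ 0.1929.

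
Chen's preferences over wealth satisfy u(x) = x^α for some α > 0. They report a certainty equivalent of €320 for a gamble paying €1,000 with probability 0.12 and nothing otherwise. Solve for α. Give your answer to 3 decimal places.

α ≈ 1.861

Since u(0) = 0, the lottery's EU is 0.12·1000^α.
Setting u(320) equal to that: 320^α = 0.12·1000^α ⇒ (320/1000)^α = 0.12.
Taking logs: α·ln(320/1000) = ln(0.12), so α = -2.120264 / -1.139434 ≈ 1.861.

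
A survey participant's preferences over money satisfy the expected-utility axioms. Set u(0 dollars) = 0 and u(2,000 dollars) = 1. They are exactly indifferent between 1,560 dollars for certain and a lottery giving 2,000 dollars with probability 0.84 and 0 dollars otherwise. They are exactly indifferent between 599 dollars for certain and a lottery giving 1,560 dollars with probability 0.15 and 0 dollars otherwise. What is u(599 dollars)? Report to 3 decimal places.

0.126

From the first indifference, u(1,560 dollars) = 0.84·u(2,000 dollars) + 0.16·u(0 dollars) = 0.84·1 + 0.16·0 = 0.84.
Then u(599 dollars) = 0.15·u(1,560 dollars) + 0.85·u(0 dollars) = 0.15·0.84 + 0.85·0.00 = 0.1260.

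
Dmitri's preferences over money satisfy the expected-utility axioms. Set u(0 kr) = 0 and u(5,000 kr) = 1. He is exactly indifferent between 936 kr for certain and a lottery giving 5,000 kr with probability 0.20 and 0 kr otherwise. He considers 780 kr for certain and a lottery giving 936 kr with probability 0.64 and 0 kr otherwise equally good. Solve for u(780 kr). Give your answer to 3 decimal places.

0.128

From the first indifference, u(936 kr) = 0.20·u(5,000 kr) + 0.80·u(0 kr) = 0.20·1 + 0.80·0 = 0.20.
Chaining: u(780 kr) = 0.64·0.20 + 0.36·0.00 = 0.1280.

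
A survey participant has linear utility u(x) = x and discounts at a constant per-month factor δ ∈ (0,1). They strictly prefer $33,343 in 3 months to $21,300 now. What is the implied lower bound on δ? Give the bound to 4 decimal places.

δ > 0.8612

Under u(x) = x this choice says 21300 < δ^3·33343.
So δ^3 > 21300/33343 = 0.63881; taking the cube root of both positive sides preserves the inequality.
δ > 0.63881^(1/3) = 0.8612.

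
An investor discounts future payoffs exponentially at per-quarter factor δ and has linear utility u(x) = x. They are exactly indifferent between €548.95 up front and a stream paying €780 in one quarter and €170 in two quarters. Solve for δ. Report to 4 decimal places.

The stream is worth 780δ + 170δ² today, so 780δ + 170δ² = 548.95.
That is, 170δ² + 780δ − 548.95 = 0, a quadratic in δ.
δ = (−780 + √(780² + 4·170·548.95)) / (2·170) = (−780 + √981686.00) / 340 ≈ 0.6200.

δ ≈ 0.6200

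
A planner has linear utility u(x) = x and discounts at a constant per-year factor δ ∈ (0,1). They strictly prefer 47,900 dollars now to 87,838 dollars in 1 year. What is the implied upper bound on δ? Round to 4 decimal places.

δ < 0.5453

Comparing present values: 47900 > δ·87838.
So δ < 47900/87838 = 0.54532.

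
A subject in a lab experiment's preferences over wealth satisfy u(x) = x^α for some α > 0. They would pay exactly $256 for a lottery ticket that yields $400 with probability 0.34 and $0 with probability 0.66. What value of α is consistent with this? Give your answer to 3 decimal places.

Since u(0) = 0, the lottery's EU is 0.34·400^α.
Indifference: 256^α = 0.34·400^α, so (256/400)^α = 0.34.
α = ln(0.34) / ln(256/400) = -1.078810/-0.446287 ≈ 2.417.

α ≈ 2.417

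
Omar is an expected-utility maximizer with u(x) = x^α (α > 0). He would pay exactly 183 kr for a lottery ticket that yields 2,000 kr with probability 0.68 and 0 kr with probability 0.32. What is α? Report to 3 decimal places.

The lottery's expected utility is 0.68·u(2000) + 0.32·u(0) = 0.68·2000^α (since u(0) = 0 for α > 0).
Indifference: 183^α = 0.68·2000^α, so (183/2000)^α = 0.68.
Taking logs: α·ln(183/2000) = ln(0.68), so α = -0.385662 / -2.391416 ≈ 0.161.

α ≈ 0.161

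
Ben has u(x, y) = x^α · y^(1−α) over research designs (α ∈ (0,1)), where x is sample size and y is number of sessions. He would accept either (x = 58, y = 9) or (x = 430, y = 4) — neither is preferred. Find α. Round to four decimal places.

Indifference: 58^α · 9^(1−α) = 430^α · 4^(1−α).
(58/430)^α = (4/9)^(1−α); take logs: α·ln(58/430) = (1−α)·ln(4/9), i.e. α·-2.0033422 = (1−α)·-0.8109302.
Thus α·(-2.8142724) = -0.8109302, so α = -0.8109302/-2.8142724 ≈ 0.2881.

α ≈ 0.2881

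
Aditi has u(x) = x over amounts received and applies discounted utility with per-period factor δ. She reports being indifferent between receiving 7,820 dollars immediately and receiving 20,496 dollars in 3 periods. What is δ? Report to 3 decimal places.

δ ≈ 0.725

Equating discounted utilities: u(7820) = δ^3·u(20496) ⇒ δ^3 = u(7820)/u(20496).
With u(x) = x: δ^3 = 7820/20496 = 0.38154.
Hence δ = (0.38154)^(1/3) = 0.72529.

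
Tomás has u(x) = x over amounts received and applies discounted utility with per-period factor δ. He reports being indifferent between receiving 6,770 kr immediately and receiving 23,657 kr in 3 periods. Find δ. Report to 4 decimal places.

The payoff in 3 periods is discounted by δ^3, so u(6770) = δ^3·u(23657) and δ^3 = u(6770)/u(23657).
With u(x) = x: δ^3 = 6770/23657 = 0.28617.
Hence δ = (0.28617)^(1/3) = 0.658986.

δ ≈ 0.6590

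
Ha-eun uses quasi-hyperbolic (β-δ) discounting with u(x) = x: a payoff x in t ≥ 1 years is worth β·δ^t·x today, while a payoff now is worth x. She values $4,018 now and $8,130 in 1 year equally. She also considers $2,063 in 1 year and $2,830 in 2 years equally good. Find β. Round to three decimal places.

β ≈ 0.678

The second indifference involves only future payoffs, so β cancels: β·δ^1·2063 = β·δ^2·2830, giving δ = 2063/2830 = 0.72898.
Substituting δ into 4018 = β·δ·8130: β = 4018/(5926.569) ≈ 0.678.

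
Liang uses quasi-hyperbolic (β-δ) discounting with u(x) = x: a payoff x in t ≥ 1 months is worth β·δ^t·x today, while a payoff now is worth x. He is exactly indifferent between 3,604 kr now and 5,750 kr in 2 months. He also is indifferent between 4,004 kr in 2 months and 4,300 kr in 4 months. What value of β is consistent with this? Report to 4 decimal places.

β ≈ 0.6731

Both payoffs in the second observation are in the future, so β drops out: δ^2·4004 = δ^4·4300 ⇒ δ^2 = 4004/4300 = 0.93116, so δ = 0.96497.
The first indifference: 3604 = β·δ^2·5750, so β = 3604/(δ^2·5750) = 3604/(0.93116·5750) ≈ 0.6731.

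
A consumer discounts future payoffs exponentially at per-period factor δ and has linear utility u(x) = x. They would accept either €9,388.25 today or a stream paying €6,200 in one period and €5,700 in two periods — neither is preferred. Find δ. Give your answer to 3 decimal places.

δ ≈ 0.850

The stream is worth 6200δ + 5700δ² today, so 6200δ + 5700δ² = 9388.25.
That is, 5700δ² + 6200δ − 9388.25 = 0, a quadratic in δ.
By the quadratic formula (taking the positive root), δ = (−6200 + √252492100.00) / 11400 ≈ 0.850.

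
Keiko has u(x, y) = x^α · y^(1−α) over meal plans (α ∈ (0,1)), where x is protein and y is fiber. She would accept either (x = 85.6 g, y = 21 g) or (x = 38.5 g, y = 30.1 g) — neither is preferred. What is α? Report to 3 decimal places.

Indifference: 85.6^α · 21^(1−α) = 38.5^α · 30.1^(1−α).
(85.6/38.5)^α = (30.1/21)^(1−α); take logs: α·ln(85.6/38.5) = (1−α)·ln(30.1/21), i.e. α·0.799027 = (1−α)·0.360003.
Thus α·(1.159030) = 0.360003, so α = 0.360003/1.159030 ≈ 0.311.

α ≈ 0.311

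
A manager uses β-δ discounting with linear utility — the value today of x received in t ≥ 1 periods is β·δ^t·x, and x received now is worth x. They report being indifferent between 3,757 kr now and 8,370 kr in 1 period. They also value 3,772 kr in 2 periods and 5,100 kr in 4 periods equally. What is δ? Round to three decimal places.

δ ≈ 0.860

Both payoffs in the second observation are in the future, so β drops out: δ^2·3772 = δ^4·5100 ⇒ δ^2 = 3772/5100 = 0.73961, so δ = 0.86000.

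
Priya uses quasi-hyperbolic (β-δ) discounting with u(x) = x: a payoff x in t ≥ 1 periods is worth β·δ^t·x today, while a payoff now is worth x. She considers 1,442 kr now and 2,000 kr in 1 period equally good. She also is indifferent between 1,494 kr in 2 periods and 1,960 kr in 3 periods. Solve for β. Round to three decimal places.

Both payoffs in the second observation are in the future, so β drops out: δ^2·1494 = δ^3·1960 ⇒ δ = 1494/1960 = 0.76224.
Substituting δ into 1442 = β·δ·2000: β = 1442/(1524.490) ≈ 0.946.

β ≈ 0.946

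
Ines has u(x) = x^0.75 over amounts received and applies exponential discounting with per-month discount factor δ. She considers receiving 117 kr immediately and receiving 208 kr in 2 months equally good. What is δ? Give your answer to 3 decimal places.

The payoff in 2 months is discounted by δ^2, so u(117) = δ^2·u(208) and δ^2 = u(117)/u(208).
With u(x) = x^0.75: δ^2 = 117^0.75/208^0.75 = (117/208)^0.75 = 0.64952.
Hence δ = (0.64952)^(1/2) = 0.80593.

δ ≈ 0.806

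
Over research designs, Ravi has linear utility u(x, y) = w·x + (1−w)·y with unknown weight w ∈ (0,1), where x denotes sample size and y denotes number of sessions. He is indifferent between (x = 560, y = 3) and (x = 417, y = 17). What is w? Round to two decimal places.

w = 0.09

Indifference: w·560 + (1−w)·3 = w·417 + (1−w)·17.
Collecting terms: w·143 = (1−w)·14.
So w/(1−w) = 14/143 = 0.0979, giving w = 14/(143+14) = 0.09.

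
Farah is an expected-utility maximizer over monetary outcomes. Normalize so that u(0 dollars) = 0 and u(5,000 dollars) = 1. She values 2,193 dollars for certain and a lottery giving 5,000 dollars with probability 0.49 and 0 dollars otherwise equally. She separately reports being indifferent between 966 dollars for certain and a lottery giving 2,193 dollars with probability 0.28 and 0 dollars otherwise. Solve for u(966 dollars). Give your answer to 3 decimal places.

From the first indifference, u(2,193 dollars) = 0.49·u(5,000 dollars) + 0.51·u(0 dollars) = 0.49·1 + 0.51·0 = 0.49.
Then u(966 dollars) = 0.28·u(2,193 dollars) + 0.72·u(0 dollars) = 0.28·0.49 + 0.72·0.00 = 0.1372.

0.137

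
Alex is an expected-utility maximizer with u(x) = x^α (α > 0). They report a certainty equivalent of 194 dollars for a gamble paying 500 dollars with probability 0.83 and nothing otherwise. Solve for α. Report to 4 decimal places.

α ≈ 0.1968

Since u(0) = 0, the lottery's EU is 0.83·500^α.
Equating: 194^α = 0.83·500^α, i.e. 0.3880^α = 0.83.
Take logs: α = ln 0.83 / ln(194/500) ≈ 0.196810.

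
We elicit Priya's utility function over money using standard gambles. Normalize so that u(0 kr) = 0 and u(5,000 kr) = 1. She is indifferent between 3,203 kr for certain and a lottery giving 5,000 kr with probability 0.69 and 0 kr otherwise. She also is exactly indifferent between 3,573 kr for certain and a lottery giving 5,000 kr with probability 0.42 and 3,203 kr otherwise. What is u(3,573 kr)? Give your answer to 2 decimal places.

0.82

From the first indifference, u(3,203 kr) = 0.69·u(5,000 kr) + 0.31·u(0 kr) = 0.69·1 + 0.31·0 = 0.69.
Chaining: u(3,573 kr) = 0.42·1.00 + 0.58·0.69 = 0.8202.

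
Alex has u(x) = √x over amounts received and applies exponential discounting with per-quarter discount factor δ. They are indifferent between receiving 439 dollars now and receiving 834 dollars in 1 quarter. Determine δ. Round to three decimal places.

δ ≈ 0.726

The payoff in 1 quarter is discounted by δ, so u(439) = δ·u(834) and δ = u(439)/u(834).
With u(x) = √x: δ = √439/√834 = √(439/834) = 0.72552.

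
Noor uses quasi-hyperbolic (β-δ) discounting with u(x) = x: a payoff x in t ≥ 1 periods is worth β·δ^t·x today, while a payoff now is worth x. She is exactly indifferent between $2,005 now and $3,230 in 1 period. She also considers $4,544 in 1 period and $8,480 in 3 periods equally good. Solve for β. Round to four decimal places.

β ≈ 0.8480

The second indifference involves only future payoffs, so β cancels: β·δ^1·4544 = β·δ^3·8480, giving δ^2 = 4544/8480 = 0.53585, so δ = 0.73202.
Now use the now-vs-future pair: 2005 = β·δ·3230 gives β = 2005/(0.73202·3230) ≈ 0.8480.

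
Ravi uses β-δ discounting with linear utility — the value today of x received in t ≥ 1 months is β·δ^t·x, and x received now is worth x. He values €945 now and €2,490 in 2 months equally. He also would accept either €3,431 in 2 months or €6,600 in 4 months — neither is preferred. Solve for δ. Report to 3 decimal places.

The second indifference involves only future payoffs, so β cancels: β·δ^2·3431 = β·δ^4·6600, giving δ^2 = 3431/6600 = 0.51985, so δ = 0.72101.

δ ≈ 0.721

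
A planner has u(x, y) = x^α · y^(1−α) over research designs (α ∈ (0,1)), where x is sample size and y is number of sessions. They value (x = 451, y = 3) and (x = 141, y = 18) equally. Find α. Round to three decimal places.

α ≈ 0.606

The Cobb–Douglas utilities coincide, so 451^α·3^(1−α) = 141^α·18^(1−α).
Taking logs: α·ln 451 + (1−α)·ln 3 = α·ln 141 + (1−α)·ln 18, i.e. α·1.162707 = (1−α)·1.791759.
So α/(1−α) = (1.791759)/(1.162707) = 1.541024, and α = 1.541024/2.541024 ≈ 0.606.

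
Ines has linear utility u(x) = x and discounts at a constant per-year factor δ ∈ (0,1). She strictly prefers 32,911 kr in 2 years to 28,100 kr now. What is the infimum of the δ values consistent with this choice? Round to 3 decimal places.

δ > 0.924

Comparing present values: 28100 < δ^2·32911.
So δ^2 > 28100/32911 = 0.85382; taking the square root of both positive sides preserves the inequality.
δ > 0.85382^(1/2) = 0.924.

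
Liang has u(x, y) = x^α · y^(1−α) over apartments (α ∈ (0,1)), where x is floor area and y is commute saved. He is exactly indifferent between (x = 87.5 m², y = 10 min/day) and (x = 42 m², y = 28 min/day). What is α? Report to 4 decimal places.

Set the two utilities equal: 87.5^α·10^(1−α) = 42^α·28^(1−α).
Taking logs: α·ln 87.5 + (1−α)·ln 10 = α·ln 42 + (1−α)·ln 28, i.e. α·0.7339692 = (1−α)·1.0296194.
Thus α·(1.7635886) = 1.0296194, so α = 1.0296194/1.7635886 ≈ 0.5838.

α ≈ 0.5838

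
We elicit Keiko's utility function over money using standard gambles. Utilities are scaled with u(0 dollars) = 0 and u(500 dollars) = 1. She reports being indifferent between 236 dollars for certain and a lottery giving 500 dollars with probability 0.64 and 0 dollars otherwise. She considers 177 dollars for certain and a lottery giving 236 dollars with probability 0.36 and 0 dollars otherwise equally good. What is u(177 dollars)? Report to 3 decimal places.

From the first indifference, u(236 dollars) = 0.64·u(500 dollars) + 0.36·u(0 dollars) = 0.64·1 + 0.36·0 = 0.64.
Chaining: u(177 dollars) = 0.36·0.64 + 0.64·0.00 = 0.2304.

0.230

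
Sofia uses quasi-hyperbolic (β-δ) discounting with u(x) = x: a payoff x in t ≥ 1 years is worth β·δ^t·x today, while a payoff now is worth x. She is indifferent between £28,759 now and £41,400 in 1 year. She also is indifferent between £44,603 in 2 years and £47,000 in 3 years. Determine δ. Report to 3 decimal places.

Both payoffs in the second observation are in the future, so β drops out: δ^2·44603 = δ^3·47000 ⇒ δ = 44603/47000 = 0.94900.

δ ≈ 0.949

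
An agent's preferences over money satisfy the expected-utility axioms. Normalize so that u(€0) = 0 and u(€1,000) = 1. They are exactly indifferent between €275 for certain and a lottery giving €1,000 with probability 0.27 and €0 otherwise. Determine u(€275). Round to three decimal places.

The indifference gives u(€275) = 0.27·u(€1,000) + 0.73·u(€0) = 0.27·1 + 0.73·0 = 0.27.

0.270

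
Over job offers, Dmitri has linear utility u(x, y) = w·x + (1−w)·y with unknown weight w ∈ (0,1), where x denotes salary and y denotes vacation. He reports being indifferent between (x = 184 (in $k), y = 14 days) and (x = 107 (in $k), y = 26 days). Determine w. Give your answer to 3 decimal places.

w = 0.135

u(184,14) = u(107,26) means w·184 + (1−w)·14 = w·107 + (1−w)·26.
Rearranging, 77·w − 12·(1−w) = 0.
Hence w = 12/(77+12) = 12/89 = 0.135.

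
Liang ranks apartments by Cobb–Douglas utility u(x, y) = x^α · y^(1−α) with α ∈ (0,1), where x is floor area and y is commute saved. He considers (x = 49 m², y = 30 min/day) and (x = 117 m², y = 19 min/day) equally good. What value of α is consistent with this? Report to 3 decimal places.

Set the two utilities equal: 49^α·30^(1−α) = 117^α·19^(1−α).
(49/117)^α = (19/30)^(1−α); take logs: α·ln(49/117) = (1−α)·ln(19/30), i.e. α·-0.870354 = (1−α)·-0.456758.
So α/(1−α) = (-0.456758)/(-0.870354) = 0.524796, and α = 0.524796/1.524796 ≈ 0.344.

α ≈ 0.344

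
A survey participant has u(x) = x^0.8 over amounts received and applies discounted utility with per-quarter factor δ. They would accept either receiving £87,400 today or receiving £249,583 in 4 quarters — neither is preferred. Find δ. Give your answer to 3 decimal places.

Equating discounted utilities: u(87400) = δ^4·u(249583) ⇒ δ^4 = u(87400)/u(249583).
Since u(x) = x^0.8, δ^4 = (87400/249583)^0.8 = 0.35018^0.8 = 0.43195.
Taking the 4th root: δ = 0.43195^(1/4) ≈ 0.811.

δ ≈ 0.811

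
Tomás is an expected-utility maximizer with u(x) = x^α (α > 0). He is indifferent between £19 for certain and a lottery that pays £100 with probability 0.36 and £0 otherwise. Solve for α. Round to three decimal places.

α ≈ 0.615

EU(lottery) = 0.36·100^α + 0.64·0 = 0.36·100^α.
Indifference: 19^α = 0.36·100^α, so (19/100)^α = 0.36.
Taking logs: α·ln(19/100) = ln(0.36), so α = -1.021651 / -1.660731 ≈ 0.615.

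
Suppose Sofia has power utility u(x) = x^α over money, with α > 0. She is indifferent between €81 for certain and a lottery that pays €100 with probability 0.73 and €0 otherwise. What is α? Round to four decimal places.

Since u(0) = 0, the lottery's EU is 0.73·100^α.
Setting u(81) equal to that: 81^α = 0.73·100^α ⇒ (81/100)^α = 0.73.
Taking logs: α·ln(81/100) = ln(0.73), so α = -0.3147107 / -0.2107210 ≈ 1.4935.

α ≈ 1.4935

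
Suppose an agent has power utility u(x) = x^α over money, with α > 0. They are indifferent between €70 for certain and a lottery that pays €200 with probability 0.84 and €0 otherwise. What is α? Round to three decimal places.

α ≈ 0.166

The lottery's expected utility is 0.84·u(200) + 0.16·u(0) = 0.84·200^α (since u(0) = 0 for α > 0).
Equating: 70^α = 0.84·200^α, i.e. 0.3500^α = 0.84.
α = ln(0.84) / ln(70/200) = -0.174353/-1.049822 ≈ 0.166.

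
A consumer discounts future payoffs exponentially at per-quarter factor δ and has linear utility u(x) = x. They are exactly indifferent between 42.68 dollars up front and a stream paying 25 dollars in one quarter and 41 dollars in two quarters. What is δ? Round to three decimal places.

δ ≈ 0.760

The stream is worth 25δ + 41δ² today, so 25δ + 41δ² = 42.68.
So 41δ² + 25δ − 42.68 = 0.
The positive root is δ = [−25 + √(25² + 4·41·42.68)] / (2·41) = (−25 + 87.318)/82 ≈ 0.760.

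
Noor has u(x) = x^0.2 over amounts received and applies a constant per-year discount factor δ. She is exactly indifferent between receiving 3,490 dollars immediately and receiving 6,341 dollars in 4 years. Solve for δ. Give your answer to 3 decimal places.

Indifference means u(3490) = δ^4 · u(6341), so δ^4 = u(3490)/u(6341).
With u(x) = x^0.2: δ^4 = 3490^0.2/6341^0.2 = (3490/6341)^0.2 = 0.88743.
Hence δ = (0.88743)^(1/4) = 0.97058.

δ ≈ 0.971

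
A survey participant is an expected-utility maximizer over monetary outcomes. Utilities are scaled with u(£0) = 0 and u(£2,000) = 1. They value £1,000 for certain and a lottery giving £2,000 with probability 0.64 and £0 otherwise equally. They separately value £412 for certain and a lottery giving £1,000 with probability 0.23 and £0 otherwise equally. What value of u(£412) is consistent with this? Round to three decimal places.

First, u(£1,000) = 0.64·u(£2,000) + 0.36·u(£0) = 0.64.
Then u(£412) = 0.23·u(£1,000) + 0.77·u(£0) = 0.23·0.64 + 0.77·0.00 = 0.1472.

0.147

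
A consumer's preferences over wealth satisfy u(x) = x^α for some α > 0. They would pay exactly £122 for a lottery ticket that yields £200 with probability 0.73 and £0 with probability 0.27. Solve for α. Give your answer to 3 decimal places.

Since u(0) = 0, the lottery's EU is 0.73·200^α.
Indifference: 122^α = 0.73·200^α, so (122/200)^α = 0.73.
Taking logs: α·ln(122/200) = ln(0.73), so α = -0.314711 / -0.494296 ≈ 0.637.

α ≈ 0.637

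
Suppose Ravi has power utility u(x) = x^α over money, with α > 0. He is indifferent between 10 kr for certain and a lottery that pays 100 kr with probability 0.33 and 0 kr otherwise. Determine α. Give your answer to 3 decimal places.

α ≈ 0.481

The lottery's expected utility is 0.33·u(100) + 0.67·u(0) = 0.33·100^α (since u(0) = 0 for α > 0).
Setting u(10) equal to that: 10^α = 0.33·100^α ⇒ (10/100)^α = 0.33.
Take logs: α = ln 0.33 / ln(10/100) ≈ 0.48149.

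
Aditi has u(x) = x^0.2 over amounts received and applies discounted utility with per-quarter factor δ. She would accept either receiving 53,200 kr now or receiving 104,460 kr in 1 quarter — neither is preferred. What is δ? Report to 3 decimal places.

δ ≈ 0.874

Equating discounted utilities: u(53200) = δ·u(104460) ⇒ δ = u(53200)/u(104460).
With u(x) = x^0.2: δ = 53200^0.2/104460^0.2 = (53200/104460)^0.2 = 0.87376.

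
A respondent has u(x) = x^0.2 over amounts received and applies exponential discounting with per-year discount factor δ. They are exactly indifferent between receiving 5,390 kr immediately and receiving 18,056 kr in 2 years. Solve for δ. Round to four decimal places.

δ ≈ 0.8861

Indifference means u(5390) = δ^2 · u(18056), so δ^2 = u(5390)/u(18056).
Since u(x) = x^0.2, δ^2 = (5390/18056)^0.2 = 0.29852^0.2 = 0.78522.
So δ = 0.78522^(1/2) ≈ 0.8861.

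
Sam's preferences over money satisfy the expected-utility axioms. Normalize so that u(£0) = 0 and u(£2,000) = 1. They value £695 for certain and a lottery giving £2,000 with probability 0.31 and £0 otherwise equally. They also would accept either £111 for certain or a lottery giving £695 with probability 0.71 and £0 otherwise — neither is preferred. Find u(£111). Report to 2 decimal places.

The first gamble pins u(£695): it must equal 0.31·1 + 0.69·0 = 0.31.
Chaining: u(£111) = 0.71·0.31 + 0.29·0.00 = 0.2201.

0.22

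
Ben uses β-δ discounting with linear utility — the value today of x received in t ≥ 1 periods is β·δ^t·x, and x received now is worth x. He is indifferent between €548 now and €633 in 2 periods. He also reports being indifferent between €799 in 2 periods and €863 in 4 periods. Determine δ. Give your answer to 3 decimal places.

δ ≈ 0.962

Both payoffs in the second observation are in the future, so β drops out: δ^2·799 = δ^4·863 ⇒ δ^2 = 799/863 = 0.92584, so δ = 0.96221.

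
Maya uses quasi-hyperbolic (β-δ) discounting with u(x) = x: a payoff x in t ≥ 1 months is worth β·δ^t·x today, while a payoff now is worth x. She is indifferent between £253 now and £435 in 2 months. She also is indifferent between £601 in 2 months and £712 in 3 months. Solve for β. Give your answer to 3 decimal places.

β ≈ 0.816

From the later pair, β·δ^2·601 = β·δ^3·712; dividing through, δ = 601/712 = 0.84410.
The first indifference: 253 = β·δ^2·435, so β = 253/(δ^2·435) = 253/(0.71251·435) ≈ 0.816.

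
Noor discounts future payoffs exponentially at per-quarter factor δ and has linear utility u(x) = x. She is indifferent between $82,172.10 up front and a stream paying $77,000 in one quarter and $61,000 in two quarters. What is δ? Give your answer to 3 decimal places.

δ ≈ 0.690

The stream is worth 77000δ + 61000δ² today, so 77000δ + 61000δ² = 82172.10.
That is, 61000δ² + 77000δ − 82172.10 = 0, a quadratic in δ.
By the quadratic formula (taking the positive root), δ = (−77000 + √25978992400.00) / 122000 ≈ 0.690.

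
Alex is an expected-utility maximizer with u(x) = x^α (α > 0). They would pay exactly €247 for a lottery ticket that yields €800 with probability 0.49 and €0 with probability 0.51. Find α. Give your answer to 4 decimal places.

α ≈ 0.6070

The lottery's expected utility is 0.49·u(800) + 0.51·u(0) = 0.49·800^α (since u(0) = 0 for α > 0).
Indifference: 247^α = 0.49·800^α, so (247/800)^α = 0.49.
Take logs: α = ln 0.49 / ln(247/800) ≈ 0.606991.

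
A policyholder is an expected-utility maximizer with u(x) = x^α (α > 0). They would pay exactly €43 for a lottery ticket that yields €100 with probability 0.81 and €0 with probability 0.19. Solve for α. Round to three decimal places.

EU(lottery) = 0.81·100^α + 0.19·0 = 0.81·100^α.
Equating: 43^α = 0.81·100^α, i.e. 0.4300^α = 0.81.
α = ln(0.81) / ln(43/100) = -0.210721/-0.843970 ≈ 0.250.

α ≈ 0.250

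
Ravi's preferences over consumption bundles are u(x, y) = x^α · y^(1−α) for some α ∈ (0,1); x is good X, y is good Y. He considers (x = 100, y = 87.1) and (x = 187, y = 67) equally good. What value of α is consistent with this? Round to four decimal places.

Set the two utilities equal: 100^α·87.1^(1−α) = 187^α·67^(1−α).
Rearrange to (100/187)^α = (67/87.1)^(1−α) and take logs: α·-0.6259384 = (1−α)·-0.2623643.
With A = -0.6259384 and B = -0.2623643: α·A = (1−α)·B, so α = B/(A+B) = -0.2623643/-0.8883027 ≈ 0.2954.

α ≈ 0.2954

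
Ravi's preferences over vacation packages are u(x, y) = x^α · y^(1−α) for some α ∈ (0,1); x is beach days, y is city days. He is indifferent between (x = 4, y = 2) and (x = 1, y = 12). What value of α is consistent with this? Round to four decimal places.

α ≈ 0.5638

The Cobb–Douglas utilities coincide, so 4^α·2^(1−α) = 1^α·12^(1−α).
(4/1)^α = (12/2)^(1−α); take logs: α·ln(4/1) = (1−α)·ln(12/2), i.e. α·1.3862944 = (1−α)·1.7917595.
Thus α·(3.1780539) = 1.7917595, so α = 1.7917595/3.1780539 ≈ 0.5638.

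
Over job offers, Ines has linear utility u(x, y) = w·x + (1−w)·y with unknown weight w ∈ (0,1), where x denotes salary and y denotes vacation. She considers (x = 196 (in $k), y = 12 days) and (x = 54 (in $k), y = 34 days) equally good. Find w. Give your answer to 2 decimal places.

w = 0.13

Equating utilities: w·196 + (1−w)·12 = w·54 + (1−w)·34.
Rearranging, 142·w − 22·(1−w) = 0.
The marginal rate of substitution is 22/142, so w = 22/(142+22) = 0.13.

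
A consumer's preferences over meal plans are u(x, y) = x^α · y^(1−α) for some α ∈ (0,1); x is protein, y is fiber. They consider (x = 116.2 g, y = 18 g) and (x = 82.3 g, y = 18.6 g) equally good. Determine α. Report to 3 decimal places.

Indifference: 116.2^α · 18^(1−α) = 82.3^α · 18.6^(1−α).
Taking logs: α·ln 116.2 + (1−α)·ln 18 = α·ln 82.3 + (1−α)·ln 18.6, i.e. α·0.344942 = (1−α)·0.032790.
So α/(1−α) = (0.032790)/(0.344942) = 0.095059, and α = 0.095059/1.095059 ≈ 0.087.

α ≈ 0.087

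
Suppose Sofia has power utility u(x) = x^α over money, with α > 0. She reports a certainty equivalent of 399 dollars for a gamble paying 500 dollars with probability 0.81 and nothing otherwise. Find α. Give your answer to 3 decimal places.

The lottery's expected utility is 0.81·u(500) + 0.19·u(0) = 0.81·500^α (since u(0) = 0 for α > 0).
Setting u(399) equal to that: 399^α = 0.81·500^α ⇒ (399/500)^α = 0.81.
Take logs: α = ln 0.81 / ln(399/500) ≈ 0.93385.

α ≈ 0.934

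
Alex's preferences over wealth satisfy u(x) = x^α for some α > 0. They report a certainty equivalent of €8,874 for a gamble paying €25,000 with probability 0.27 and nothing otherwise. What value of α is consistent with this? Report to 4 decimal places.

The lottery's expected utility is 0.27·u(25000) + 0.73·u(0) = 0.27·25000^α (since u(0) = 0 for α > 0).
Equating: 8874^α = 0.27·25000^α, i.e. 0.3550^α = 0.27.
Take logs: α = ln 0.27 / ln(8874/25000) ≈ 1.264140.

α ≈ 1.2641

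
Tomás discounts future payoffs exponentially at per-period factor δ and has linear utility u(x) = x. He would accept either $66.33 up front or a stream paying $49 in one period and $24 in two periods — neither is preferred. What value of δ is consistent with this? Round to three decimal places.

Equating present values: 66.33 = 49δ + 24δ².
So 24δ² + 49δ − 66.33 = 0.
The positive root is δ = [−49 + √(49² + 4·24·66.33)] / (2·24) = (−49 + 93.641)/48 ≈ 0.930.

δ ≈ 0.930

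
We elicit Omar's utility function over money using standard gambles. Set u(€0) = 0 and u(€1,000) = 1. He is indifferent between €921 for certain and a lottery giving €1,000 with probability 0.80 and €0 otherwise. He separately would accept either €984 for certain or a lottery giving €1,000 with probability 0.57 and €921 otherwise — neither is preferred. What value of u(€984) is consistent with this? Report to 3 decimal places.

The first gamble pins u(€921): it must equal 0.80·1 + 0.20·0 = 0.80.
The second indifference gives u(€984) = 0.57·u(€1,000) + 0.43·u(€921) = 0.57·1.00 + 0.43·0.80 = 0.9140.

0.914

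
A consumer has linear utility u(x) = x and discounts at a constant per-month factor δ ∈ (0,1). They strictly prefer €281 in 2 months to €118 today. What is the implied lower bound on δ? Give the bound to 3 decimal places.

Under u(x) = x this choice says 118 < δ^2·281.
Hence δ^2 > 118/281 = 0.41993, and x ↦ x^(1/2) is increasing on (0,∞).
δ > (118/281)^(1/2) ≈ 0.648.

δ > 0.648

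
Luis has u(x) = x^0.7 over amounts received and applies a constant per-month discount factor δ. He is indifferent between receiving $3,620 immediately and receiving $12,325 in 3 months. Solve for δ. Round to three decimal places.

δ ≈ 0.751

The payoff in 3 months is discounted by δ^3, so u(3620) = δ^3·u(12325) and δ^3 = u(3620)/u(12325).
With u(x) = x^0.7: δ^3 = 3620^0.7/12325^0.7 = (3620/12325)^0.7 = 0.42418.
So δ = 0.42418^(1/3) ≈ 0.751.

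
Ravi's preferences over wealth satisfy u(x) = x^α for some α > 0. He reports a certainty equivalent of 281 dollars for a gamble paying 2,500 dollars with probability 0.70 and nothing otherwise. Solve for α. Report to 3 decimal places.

The lottery's expected utility is 0.70·u(2500) + 0.30·u(0) = 0.70·2500^α (since u(0) = 0 for α > 0).
Setting u(281) equal to that: 281^α = 0.70·2500^α ⇒ (281/2500)^α = 0.70.
α = ln(0.70) / ln(281/2500) = -0.356675/-2.185691 ≈ 0.163.

α ≈ 0.163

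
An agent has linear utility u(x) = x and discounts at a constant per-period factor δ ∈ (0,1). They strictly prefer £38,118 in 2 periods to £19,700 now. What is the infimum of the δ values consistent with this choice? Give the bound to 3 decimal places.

Under u(x) = x this choice says 19700 < δ^2·38118.
Hence δ^2 > 19700/38118 = 0.51682, and x ↦ x^(1/2) is increasing on (0,∞).
δ > 0.51682^(1/2) = 0.719.

δ > 0.719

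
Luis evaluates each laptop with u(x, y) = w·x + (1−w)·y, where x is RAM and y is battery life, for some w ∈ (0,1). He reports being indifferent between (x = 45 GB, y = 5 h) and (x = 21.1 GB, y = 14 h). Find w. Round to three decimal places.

w = 0.274

u(45,5) = u(21.1,14) means w·45 + (1−w)·5 = w·21.1 + (1−w)·14.
w·(45−21.1) = (1−w)·(14−5), i.e. w·23.9 = (1−w)·9.
The marginal rate of substitution is 9/23.9, so w = 9/(23.9+9) = 0.274.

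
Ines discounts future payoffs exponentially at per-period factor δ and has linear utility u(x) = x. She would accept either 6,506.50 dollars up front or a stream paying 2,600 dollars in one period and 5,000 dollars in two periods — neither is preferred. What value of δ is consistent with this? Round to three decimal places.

δ ≈ 0.910

Present value of the stream is 2600·δ + 5000·δ². Indifference gives 2600δ + 5000δ² = 6506.50.
Rearranged: 5000δ² + 2600δ − 6506.50 = 0.
δ = (−2600 + √(2600² + 4·5000·6506.50)) / (2·5000) = (−2600 + √136890000.00) / 10000 ≈ 0.910.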